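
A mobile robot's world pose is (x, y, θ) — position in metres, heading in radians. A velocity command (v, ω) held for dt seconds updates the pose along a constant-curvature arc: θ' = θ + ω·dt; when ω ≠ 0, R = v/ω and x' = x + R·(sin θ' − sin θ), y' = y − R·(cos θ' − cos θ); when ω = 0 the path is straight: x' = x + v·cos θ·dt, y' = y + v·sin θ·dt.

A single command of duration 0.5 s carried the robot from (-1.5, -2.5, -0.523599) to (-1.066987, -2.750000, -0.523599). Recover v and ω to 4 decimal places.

Δθ = -0.523599 − -0.523599 = 0.000000
ω = Δθ/dt = 0.000000/0.5 = 0.0000
ω = 0 → v = (Δx·cos θ + Δy·sin θ)/dt = 1.0000

v = 1.0000, ω = 0.0000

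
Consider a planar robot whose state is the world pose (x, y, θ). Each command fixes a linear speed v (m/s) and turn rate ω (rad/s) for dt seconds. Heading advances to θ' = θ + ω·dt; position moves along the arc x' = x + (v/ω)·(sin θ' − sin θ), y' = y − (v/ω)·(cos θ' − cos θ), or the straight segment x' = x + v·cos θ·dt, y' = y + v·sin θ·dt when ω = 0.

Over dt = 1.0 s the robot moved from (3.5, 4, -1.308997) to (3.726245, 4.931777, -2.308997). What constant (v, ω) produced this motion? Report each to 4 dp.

v = -1.0000, ω = -1.0000

Δθ = -2.308997 − -1.308997 = -1.000000
ω = Δθ/dt = -1.000000/1.0 = -1.0000
R = −Δy/(cos θ' − cos θ) = 1.0000
v = R·ω = 1.0000·-1.0000 = -1.0000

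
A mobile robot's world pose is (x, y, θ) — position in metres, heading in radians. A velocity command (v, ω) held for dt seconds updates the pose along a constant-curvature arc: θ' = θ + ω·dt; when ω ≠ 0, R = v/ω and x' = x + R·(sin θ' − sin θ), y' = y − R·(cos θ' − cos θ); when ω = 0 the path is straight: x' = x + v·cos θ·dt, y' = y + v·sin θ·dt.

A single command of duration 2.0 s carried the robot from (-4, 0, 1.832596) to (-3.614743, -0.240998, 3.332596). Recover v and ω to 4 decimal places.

v = -0.2500, ω = 0.7500

Δθ = 3.332596 − 1.832596 = 1.500000
ω = Δθ/dt = 1.500000/2.0 = 0.7500
R = Δx/(sin θ' − sin θ) = -0.3333
v = R·ω = -0.3333·0.7500 = -0.2500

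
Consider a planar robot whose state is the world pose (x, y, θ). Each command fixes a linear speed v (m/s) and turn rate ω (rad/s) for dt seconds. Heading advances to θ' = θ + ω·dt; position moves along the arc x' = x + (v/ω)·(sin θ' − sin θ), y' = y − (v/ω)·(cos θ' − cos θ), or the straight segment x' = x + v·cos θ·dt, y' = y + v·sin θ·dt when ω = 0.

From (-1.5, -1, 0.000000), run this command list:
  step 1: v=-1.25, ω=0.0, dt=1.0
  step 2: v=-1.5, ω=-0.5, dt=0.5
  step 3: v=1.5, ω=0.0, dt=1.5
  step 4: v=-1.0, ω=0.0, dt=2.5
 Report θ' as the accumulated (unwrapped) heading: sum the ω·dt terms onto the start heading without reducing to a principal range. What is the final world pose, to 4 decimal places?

step 1: θ'=0.0000 (straight) → pose (-2.7500, -1.0000, 0.0000)
step 2: θ'=-0.2500 (R=3.0000) → pose (-3.4922, -0.9067, -0.2500)
step 3: θ'=-0.2500 (straight) → pose (-1.3122, -1.4634, -0.2500)
step 4: θ'=-0.2500 (straight) → pose (-3.7344, -0.8449, -0.2500)

(-3.7344, -0.8449, -0.2500)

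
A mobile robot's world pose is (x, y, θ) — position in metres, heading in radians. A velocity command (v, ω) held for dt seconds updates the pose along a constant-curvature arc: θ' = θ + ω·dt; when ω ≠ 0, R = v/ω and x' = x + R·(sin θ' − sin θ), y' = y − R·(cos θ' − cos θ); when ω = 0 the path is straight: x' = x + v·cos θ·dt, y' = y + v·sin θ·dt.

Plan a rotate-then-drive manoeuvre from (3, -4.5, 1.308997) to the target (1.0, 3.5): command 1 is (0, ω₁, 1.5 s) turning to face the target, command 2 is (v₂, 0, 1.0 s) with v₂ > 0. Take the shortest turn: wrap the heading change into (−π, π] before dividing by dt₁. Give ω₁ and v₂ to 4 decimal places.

ω₁ = 0.3379, v₂ = 8.2462

heading to target = atan2(3.5−-4.5, 1−3) = 1.8158
Δθ = wrap(1.8158 − 1.3090) = 0.5068; ω₁ = Δθ/dt₁ = 0.3379
distance = √((1−3)² + (3.5−-4.5)²) = 8.2462; v₂ = distance/dt₂ = 8.2462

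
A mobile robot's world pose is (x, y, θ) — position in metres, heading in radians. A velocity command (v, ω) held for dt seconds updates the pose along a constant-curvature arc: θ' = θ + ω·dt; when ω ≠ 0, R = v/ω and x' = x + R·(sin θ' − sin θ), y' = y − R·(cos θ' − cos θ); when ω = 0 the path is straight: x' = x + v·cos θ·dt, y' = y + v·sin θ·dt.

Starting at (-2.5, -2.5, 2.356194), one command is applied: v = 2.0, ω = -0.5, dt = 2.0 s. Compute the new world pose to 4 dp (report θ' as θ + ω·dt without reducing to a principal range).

θ' = 2.3562 + -0.5·2.0 = 1.3562
R = v/ω = 2.0/-0.5 = -4.0000
x' = -2.5 + -4.0000·(sin 1.3562 − sin 2.3562) = -3.5798
y' = -2.5 − -4.0000·(cos 1.3562 − cos 2.3562) = 1.1803

(-3.5798, 1.1803, 1.3562)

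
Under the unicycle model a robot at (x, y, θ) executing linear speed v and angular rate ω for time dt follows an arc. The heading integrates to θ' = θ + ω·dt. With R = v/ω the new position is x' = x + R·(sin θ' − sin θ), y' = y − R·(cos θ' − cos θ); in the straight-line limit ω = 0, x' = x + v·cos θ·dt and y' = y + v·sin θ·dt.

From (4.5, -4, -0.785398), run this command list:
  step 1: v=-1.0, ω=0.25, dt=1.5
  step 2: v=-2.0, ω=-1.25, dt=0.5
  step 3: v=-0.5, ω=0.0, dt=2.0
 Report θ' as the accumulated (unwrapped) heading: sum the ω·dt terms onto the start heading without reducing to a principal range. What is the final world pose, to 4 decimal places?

step 1: θ'=-0.4104 (R=-4.0000) → pose (3.2675, -3.1606, -0.4104)
step 2: θ'=-1.0354 (R=1.6000) → pose (2.5297, -2.5097, -1.0354)
step 3: θ'=-1.0354 (straight) → pose (2.0195, -1.6497, -1.0354)

(2.0195, -1.6497, -1.0354)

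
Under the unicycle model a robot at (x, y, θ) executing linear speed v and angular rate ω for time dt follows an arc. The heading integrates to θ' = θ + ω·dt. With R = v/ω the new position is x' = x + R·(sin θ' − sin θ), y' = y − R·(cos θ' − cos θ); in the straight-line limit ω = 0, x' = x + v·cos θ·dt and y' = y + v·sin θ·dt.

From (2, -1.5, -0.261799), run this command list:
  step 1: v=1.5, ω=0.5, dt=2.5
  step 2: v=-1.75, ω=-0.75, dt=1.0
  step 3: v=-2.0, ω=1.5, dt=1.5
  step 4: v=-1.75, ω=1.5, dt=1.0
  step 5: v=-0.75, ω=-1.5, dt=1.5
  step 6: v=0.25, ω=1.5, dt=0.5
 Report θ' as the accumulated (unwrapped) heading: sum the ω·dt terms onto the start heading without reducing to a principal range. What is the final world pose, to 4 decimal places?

step 1: θ'=0.9882 (R=3.0000) → pose (5.2816, -0.2528, 0.9882)
step 2: θ'=0.2382 (R=2.3333) → pose (3.8837, -1.2365, 0.2382)
step 3: θ'=2.4882 (R=-1.3333) → pose (3.3878, -3.5909, 2.4882)
step 4: θ'=3.9882 (R=-1.1667) → pose (4.9709, -3.4374, 3.9882)
step 5: θ'=1.7382 (R=0.5000) → pose (5.8384, -3.6854, 1.7382)
step 6: θ'=2.4882 (R=0.1667) → pose (5.7754, -3.5808, 2.4882)

(5.7754, -3.5808, 2.4882)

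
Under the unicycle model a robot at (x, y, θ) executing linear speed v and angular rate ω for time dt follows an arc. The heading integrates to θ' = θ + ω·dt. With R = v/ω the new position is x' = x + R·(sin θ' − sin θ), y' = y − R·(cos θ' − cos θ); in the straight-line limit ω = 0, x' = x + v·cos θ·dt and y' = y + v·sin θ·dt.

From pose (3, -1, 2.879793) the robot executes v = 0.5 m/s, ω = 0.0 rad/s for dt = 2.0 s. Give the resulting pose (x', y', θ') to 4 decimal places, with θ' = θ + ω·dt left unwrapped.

θ' = 2.8798 + 0.0·2.0 = 2.8798
ω = 0 → straight: x' = 3 + 0.5·cos(2.8798)·2.0 = 2.0341
y' = -1 + 0.5·sin(2.8798)·2.0 = -0.7412

(2.0341, -0.7412, 2.8798)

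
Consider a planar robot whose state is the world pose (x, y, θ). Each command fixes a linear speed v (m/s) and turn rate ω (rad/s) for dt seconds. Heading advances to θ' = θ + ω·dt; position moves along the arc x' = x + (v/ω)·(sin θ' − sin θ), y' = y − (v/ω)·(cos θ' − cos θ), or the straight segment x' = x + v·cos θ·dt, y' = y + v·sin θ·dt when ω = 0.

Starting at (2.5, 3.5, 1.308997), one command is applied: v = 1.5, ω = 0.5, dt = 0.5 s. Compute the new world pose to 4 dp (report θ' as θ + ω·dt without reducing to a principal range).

(2.6020, 4.2411, 1.5590)

θ' = 1.3090 + 0.5·0.5 = 1.5590
R = v/ω = 1.5/0.5 = 3.0000
x' = 2.5 + 3.0000·(sin 1.5590 − sin 1.3090) = 2.6020
y' = 3.5 − 3.0000·(cos 1.5590 − cos 1.3090) = 4.2411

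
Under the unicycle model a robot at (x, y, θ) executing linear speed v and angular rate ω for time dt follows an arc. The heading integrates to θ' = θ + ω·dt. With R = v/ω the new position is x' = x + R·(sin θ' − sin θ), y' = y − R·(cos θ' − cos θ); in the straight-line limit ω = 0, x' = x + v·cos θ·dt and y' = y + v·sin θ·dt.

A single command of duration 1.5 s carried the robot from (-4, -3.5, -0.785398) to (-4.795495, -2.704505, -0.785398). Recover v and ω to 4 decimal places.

v = -0.7500, ω = 0.0000

Δθ = -0.785398 − -0.785398 = 0.000000
ω = Δθ/dt = 0.000000/1.5 = 0.0000
ω = 0 → v = (Δx·cos θ + Δy·sin θ)/dt = -0.7500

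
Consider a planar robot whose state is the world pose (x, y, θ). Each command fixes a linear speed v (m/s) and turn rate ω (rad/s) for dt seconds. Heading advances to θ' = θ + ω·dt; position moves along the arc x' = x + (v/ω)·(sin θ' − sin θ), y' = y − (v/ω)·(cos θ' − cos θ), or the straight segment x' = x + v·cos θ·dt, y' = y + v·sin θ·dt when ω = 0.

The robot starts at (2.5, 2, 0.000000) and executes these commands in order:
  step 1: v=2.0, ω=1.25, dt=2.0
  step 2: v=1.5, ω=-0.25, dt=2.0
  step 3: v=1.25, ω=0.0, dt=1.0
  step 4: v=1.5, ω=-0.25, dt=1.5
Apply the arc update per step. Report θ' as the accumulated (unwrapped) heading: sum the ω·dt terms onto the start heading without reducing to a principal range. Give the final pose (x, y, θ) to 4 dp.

(0.5370, 10.5003, 1.6250)

step 1: θ'=2.5000 (R=1.6000) → pose (3.4576, 4.8818, 2.5000)
step 2: θ'=2.0000 (R=-6.0000) → pose (1.5926, 7.1918, 2.0000)
step 3: θ'=2.0000 (straight) → pose (1.0724, 8.3284, 2.0000)
step 4: θ'=1.6250 (R=-6.0000) → pose (0.5370, 10.5003, 1.6250)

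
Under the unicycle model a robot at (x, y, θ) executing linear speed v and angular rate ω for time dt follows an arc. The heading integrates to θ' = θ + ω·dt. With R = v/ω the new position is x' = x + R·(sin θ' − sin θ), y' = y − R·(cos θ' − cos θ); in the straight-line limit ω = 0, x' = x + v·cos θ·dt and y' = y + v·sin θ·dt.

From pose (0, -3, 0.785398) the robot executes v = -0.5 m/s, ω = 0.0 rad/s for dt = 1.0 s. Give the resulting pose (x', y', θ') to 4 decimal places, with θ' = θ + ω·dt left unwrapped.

(-0.3536, -3.3536, 0.7854)

θ' = 0.7854 + 0.0·1.0 = 0.7854
ω = 0 → straight: x' = 0 + -0.5·cos(0.7854)·1.0 = -0.3536
y' = -3 + -0.5·sin(0.7854)·1.0 = -3.3536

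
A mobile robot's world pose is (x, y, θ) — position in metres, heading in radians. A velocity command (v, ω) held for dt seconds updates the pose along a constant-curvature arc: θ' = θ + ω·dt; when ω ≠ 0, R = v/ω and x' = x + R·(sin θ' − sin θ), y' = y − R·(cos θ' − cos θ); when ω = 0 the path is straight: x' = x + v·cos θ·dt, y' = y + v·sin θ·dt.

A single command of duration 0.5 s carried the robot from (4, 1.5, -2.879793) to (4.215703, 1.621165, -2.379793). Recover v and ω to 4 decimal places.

Δθ = -2.379793 − -2.879793 = 0.500000
ω = Δθ/dt = 0.500000/0.5 = 1.0000
R = Δx/(sin θ' − sin θ) = -0.5000
v = R·ω = -0.5000·1.0000 = -0.5000

v = -0.5000, ω = 1.0000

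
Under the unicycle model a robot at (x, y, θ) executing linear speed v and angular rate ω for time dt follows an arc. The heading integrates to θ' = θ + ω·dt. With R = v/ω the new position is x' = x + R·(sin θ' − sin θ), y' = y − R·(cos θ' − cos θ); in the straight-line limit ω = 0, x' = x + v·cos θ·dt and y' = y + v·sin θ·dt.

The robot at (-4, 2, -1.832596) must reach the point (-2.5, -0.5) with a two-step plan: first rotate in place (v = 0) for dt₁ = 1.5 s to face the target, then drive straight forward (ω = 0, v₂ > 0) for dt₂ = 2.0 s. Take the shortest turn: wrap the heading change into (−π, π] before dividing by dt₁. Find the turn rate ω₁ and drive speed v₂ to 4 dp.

heading to target = atan2(-0.5−2, -2.5−-4) = -1.0304
Δθ = wrap(-1.0304 − -1.8326) = 0.8022; ω₁ = Δθ/dt₁ = 0.5348
distance = √((-2.5−-4)² + (-0.5−2)²) = 2.9155; v₂ = distance/dt₂ = 1.4577

ω₁ = 0.5348, v₂ = 1.4577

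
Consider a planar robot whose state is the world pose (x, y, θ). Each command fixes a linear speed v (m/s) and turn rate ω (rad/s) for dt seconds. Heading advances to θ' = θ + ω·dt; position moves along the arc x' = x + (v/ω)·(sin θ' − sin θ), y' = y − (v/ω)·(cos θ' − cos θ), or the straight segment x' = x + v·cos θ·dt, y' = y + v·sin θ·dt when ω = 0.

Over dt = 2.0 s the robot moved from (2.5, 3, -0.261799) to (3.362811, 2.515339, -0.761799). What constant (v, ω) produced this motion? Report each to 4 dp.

v = 0.5000, ω = -0.2500

Δθ = -0.761799 − -0.261799 = -0.500000
ω = Δθ/dt = -0.500000/2.0 = -0.2500
R = Δx/(sin θ' − sin θ) = -2.0000
v = R·ω = -2.0000·-0.2500 = 0.5000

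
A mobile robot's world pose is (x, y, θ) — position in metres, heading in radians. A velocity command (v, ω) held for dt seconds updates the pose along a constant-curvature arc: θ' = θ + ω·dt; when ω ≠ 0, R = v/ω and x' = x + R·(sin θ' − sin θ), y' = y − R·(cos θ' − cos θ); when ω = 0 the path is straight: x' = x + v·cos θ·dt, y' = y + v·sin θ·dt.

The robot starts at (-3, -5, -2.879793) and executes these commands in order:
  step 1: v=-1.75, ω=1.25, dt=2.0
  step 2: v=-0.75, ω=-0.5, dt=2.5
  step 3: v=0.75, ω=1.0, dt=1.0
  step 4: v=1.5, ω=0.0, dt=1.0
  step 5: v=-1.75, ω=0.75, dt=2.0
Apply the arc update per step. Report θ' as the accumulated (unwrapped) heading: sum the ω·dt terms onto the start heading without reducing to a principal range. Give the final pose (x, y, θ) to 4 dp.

(-5.4235, -2.7812, 0.8702)

step 1: θ'=-0.3798 (R=-1.4000) → pose (-2.8433, -2.3475, -0.3798)
step 2: θ'=-1.6298 (R=1.5000) → pose (-3.7846, -0.8659, -1.6298)
step 3: θ'=-0.6298 (R=0.7500) → pose (-3.4777, -1.5162, -0.6298)
step 4: θ'=-0.6298 (straight) → pose (-2.2654, -2.3997, -0.6298)
step 5: θ'=0.8702 (R=-2.3333) → pose (-5.4235, -2.7812, 0.8702)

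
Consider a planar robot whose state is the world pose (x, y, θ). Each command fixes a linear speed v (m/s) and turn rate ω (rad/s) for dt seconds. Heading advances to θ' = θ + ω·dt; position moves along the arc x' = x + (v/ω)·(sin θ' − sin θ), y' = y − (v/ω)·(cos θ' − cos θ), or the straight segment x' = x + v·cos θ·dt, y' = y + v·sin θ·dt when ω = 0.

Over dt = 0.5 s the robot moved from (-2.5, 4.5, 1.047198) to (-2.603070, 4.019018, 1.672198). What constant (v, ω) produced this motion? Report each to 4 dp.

v = -1.0000, ω = 1.2500

Δθ = 1.672198 − 1.047198 = 0.625000
ω = Δθ/dt = 0.625000/0.5 = 1.2500
R = −Δy/(cos θ' − cos θ) = -0.8000
v = R·ω = -0.8000·1.2500 = -1.0000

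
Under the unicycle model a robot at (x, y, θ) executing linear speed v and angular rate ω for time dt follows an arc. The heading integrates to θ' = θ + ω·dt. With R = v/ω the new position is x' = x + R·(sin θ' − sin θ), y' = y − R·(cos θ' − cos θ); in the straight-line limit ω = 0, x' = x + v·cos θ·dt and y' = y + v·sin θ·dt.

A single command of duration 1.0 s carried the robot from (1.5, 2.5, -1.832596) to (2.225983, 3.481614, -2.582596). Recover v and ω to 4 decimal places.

Δθ = -2.582596 − -1.832596 = -0.750000
ω = Δθ/dt = -0.750000/1.0 = -0.7500
R = −Δy/(cos θ' − cos θ) = 1.6667
v = R·ω = 1.6667·-0.7500 = -1.2500

v = -1.2500, ω = -0.7500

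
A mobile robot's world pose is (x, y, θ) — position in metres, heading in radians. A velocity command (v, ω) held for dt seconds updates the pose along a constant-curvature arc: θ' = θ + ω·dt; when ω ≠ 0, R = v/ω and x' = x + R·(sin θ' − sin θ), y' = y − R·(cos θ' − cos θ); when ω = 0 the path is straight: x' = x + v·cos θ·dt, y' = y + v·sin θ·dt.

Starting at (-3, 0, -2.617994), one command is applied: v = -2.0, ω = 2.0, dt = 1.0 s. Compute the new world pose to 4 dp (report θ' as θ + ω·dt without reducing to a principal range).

θ' = -2.6180 + 2.0·1.0 = -0.6180
R = v/ω = -2.0/2.0 = -1.0000
x' = -3 + -1.0000·(sin -0.6180 − sin -2.6180) = -2.9206
y' = 0 − -1.0000·(cos -0.6180 − cos -2.6180) = 1.6811

(-2.9206, 1.6811, -0.6180)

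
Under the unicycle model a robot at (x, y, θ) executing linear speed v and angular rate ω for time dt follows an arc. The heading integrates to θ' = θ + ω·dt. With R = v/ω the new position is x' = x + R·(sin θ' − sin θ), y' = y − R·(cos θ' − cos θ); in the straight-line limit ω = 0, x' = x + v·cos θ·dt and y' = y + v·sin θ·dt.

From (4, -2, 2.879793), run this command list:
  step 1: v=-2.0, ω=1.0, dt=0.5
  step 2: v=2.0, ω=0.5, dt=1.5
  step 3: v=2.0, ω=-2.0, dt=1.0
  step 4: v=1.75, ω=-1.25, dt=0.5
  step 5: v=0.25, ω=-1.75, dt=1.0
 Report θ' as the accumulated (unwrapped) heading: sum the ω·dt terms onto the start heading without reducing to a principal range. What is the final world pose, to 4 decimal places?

step 1: θ'=3.3798 (R=-2.0000) → pose (4.9895, -2.0117, 3.3798)
step 2: θ'=4.1298 (R=4.0000) → pose (2.5932, -3.6980, 4.1298)
step 3: θ'=2.1298 (R=-1.0000) → pose (0.9104, -3.6781, 2.1298)
step 4: θ'=1.5048 (R=-1.4000) → pose (0.7003, -2.8433, 1.5048)
step 5: θ'=-0.2452 (R=-0.1429) → pose (0.8776, -2.7141, -0.2452)

(0.8776, -2.7141, -0.2452)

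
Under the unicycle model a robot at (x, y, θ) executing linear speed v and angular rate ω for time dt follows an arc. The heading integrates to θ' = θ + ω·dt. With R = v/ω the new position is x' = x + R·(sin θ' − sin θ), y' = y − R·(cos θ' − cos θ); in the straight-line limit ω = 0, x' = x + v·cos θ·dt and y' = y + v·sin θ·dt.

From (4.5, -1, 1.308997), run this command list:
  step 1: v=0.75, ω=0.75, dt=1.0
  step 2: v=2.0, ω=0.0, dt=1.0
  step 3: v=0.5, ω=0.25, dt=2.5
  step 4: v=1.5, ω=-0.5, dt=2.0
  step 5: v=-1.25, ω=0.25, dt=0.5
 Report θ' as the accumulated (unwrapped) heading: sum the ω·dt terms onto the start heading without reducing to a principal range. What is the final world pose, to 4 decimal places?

(1.0502, 4.0879, 1.8090)

step 1: θ'=2.0590 (R=1.0000) → pose (4.4173, -0.2721, 2.0590)
step 2: θ'=2.0590 (straight) → pose (3.4792, 1.4942, 2.0590)
step 3: θ'=2.6840 (R=2.0000) → pose (2.5964, 2.3504, 2.6840)
step 4: θ'=1.6840 (R=-3.0000) → pose (0.9410, 4.7028, 1.6840)
step 5: θ'=1.8090 (R=-5.0000) → pose (1.0502, 4.0879, 1.8090)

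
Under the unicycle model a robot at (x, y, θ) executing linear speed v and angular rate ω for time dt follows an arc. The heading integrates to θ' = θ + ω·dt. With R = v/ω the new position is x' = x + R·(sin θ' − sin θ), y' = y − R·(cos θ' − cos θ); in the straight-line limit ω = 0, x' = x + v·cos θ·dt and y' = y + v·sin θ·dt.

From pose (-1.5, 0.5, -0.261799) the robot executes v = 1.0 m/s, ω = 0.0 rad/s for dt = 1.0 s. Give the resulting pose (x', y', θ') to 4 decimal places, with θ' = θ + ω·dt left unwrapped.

(-0.5341, 0.2412, -0.2618)

θ' = -0.2618 + 0.0·1.0 = -0.2618
ω = 0 → straight: x' = -1.5 + 1.0·cos(-0.2618)·1.0 = -0.5341
y' = 0.5 + 1.0·sin(-0.2618)·1.0 = 0.2412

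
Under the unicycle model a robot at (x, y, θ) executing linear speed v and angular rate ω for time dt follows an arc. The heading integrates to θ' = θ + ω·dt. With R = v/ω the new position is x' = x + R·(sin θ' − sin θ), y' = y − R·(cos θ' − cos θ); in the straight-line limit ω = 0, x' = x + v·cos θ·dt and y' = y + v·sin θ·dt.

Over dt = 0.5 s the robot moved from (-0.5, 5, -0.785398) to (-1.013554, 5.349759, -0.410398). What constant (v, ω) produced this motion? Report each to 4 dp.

v = -1.2500, ω = 0.7500

Δθ = -0.410398 − -0.785398 = 0.375000
ω = Δθ/dt = 0.375000/0.5 = 0.7500
R = Δx/(sin θ' − sin θ) = -1.6667
v = R·ω = -1.6667·0.7500 = -1.2500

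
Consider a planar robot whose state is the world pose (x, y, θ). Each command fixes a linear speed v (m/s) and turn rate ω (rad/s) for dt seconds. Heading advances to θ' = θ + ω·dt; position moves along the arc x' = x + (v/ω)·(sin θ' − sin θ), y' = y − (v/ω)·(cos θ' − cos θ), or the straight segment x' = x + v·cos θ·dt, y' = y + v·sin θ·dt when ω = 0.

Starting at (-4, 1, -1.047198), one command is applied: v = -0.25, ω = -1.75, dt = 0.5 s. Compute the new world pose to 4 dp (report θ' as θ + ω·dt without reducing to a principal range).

θ' = -1.0472 + -1.75·0.5 = -1.9222
R = v/ω = -0.25/-1.75 = 0.1429
x' = -4 + 0.1429·(sin -1.9222 − sin -1.0472) = -4.0104
y' = 1 − 0.1429·(cos -1.9222 − cos -1.0472) = 1.1206

(-4.0104, 1.1206, -1.9222)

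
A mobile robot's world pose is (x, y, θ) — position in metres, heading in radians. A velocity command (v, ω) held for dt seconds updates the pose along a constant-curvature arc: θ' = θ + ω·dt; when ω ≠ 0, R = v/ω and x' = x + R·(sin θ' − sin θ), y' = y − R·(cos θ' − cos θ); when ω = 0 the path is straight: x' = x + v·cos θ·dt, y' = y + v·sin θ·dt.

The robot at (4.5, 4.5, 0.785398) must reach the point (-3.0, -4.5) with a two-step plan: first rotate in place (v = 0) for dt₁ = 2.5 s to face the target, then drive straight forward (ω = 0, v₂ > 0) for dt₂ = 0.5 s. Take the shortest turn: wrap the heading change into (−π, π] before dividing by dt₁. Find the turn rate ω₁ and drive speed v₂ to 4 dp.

ω₁ = -1.2204, v₂ = 23.4307

heading to target = atan2(-4.5−4.5, -3−4.5) = -2.2655
Δθ = wrap(-2.2655 − 0.7854) = -3.0509; ω₁ = Δθ/dt₁ = -1.2204
distance = √((-3−4.5)² + (-4.5−4.5)²) = 11.7154; v₂ = distance/dt₂ = 23.4307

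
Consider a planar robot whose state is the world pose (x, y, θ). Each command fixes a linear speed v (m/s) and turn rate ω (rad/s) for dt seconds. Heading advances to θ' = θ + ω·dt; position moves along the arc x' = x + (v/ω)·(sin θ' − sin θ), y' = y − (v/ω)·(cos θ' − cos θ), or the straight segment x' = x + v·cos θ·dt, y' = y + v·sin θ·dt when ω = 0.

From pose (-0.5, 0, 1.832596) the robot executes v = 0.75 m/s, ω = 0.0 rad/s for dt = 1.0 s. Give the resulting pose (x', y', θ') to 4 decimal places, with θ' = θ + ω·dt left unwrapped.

(-0.6941, 0.7244, 1.8326)

θ' = 1.8326 + 0.0·1.0 = 1.8326
ω = 0 → straight: x' = -0.5 + 0.75·cos(1.8326)·1.0 = -0.6941
y' = 0 + 0.75·sin(1.8326)·1.0 = 0.7244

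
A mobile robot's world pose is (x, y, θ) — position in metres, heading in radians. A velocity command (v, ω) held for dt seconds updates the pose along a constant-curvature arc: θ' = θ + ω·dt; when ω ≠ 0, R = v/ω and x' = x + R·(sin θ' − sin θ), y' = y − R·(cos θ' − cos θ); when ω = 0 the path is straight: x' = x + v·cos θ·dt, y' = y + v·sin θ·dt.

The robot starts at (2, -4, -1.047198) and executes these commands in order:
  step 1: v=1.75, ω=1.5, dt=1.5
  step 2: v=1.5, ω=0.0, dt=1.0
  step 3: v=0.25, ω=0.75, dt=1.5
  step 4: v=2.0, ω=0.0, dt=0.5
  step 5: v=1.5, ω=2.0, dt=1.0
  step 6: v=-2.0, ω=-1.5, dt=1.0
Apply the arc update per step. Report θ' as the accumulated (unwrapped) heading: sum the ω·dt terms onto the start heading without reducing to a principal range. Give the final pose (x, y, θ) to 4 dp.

(4.2902, -0.8268, 2.8278)

step 1: θ'=1.2028 (R=1.1667) → pose (4.0989, -3.8364, 1.2028)
step 2: θ'=1.2028 (straight) → pose (4.6385, -2.4368, 1.2028)
step 3: θ'=2.3278 (R=0.3333) → pose (4.5698, -2.0880, 2.3278)
step 4: θ'=2.3278 (straight) → pose (3.8831, -1.3611, 2.3278)
step 5: θ'=4.3278 (R=0.7500) → pose (2.6427, -1.5947, 4.3278)
step 6: θ'=2.8278 (R=1.3333) → pose (4.2902, -0.8268, 2.8278)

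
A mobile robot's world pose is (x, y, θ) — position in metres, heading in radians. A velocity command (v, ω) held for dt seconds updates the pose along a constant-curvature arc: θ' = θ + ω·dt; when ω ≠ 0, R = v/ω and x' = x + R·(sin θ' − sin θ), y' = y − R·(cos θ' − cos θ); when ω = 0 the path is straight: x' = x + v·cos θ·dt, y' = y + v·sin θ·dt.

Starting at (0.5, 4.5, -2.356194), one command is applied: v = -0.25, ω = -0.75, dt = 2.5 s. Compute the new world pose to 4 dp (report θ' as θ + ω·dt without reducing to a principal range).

θ' = -2.3562 + -0.75·2.5 = -4.2312
R = v/ω = -0.25/-0.75 = 0.3333
x' = 0.5 + 0.3333·(sin -4.2312 − sin -2.3562) = 1.0312
y' = 4.5 − 0.3333·(cos -4.2312 − cos -2.3562) = 4.4186

(1.0312, 4.4186, -4.2312)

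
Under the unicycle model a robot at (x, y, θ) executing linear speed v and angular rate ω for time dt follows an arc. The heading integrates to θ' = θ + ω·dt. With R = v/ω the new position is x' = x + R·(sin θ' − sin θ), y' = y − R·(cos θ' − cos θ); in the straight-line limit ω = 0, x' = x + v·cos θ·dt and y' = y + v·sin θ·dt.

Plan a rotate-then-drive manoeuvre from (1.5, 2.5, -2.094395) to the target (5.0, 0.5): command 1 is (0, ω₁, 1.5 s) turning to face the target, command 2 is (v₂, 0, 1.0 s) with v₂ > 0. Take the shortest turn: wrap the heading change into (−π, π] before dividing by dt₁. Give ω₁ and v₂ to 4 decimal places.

heading to target = atan2(0.5−2.5, 5−1.5) = -0.5191
Δθ = wrap(-0.5191 − -2.0944) = 1.5752; ω₁ = Δθ/dt₁ = 1.0502
distance = √((5−1.5)² + (0.5−2.5)²) = 4.0311; v₂ = distance/dt₂ = 4.0311

ω₁ = 1.0502, v₂ = 4.0311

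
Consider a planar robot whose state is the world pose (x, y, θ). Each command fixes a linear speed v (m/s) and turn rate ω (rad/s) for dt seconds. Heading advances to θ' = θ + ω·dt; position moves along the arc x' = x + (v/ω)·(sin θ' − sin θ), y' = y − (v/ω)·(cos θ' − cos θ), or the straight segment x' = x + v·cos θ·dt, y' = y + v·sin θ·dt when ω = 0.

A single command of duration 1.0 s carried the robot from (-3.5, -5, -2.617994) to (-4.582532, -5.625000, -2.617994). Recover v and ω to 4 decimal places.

v = 1.2500, ω = 0.0000

Δθ = -2.617994 − -2.617994 = 0.000000
ω = Δθ/dt = 0.000000/1.0 = 0.0000
ω = 0 → v = (Δx·cos θ + Δy·sin θ)/dt = 1.2500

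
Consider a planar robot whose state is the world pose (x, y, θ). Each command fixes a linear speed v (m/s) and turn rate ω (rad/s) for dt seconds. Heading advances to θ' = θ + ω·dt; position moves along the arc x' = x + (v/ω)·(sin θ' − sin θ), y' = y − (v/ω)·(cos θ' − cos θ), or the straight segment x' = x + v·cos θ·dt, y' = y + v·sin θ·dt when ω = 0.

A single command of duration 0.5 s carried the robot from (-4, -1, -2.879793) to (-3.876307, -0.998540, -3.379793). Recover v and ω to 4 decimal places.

Δθ = -3.379793 − -2.879793 = -0.500000
ω = Δθ/dt = -0.500000/0.5 = -1.0000
R = Δx/(sin θ' − sin θ) = 0.2500
v = R·ω = 0.2500·-1.0000 = -0.2500

v = -0.2500, ω = -1.0000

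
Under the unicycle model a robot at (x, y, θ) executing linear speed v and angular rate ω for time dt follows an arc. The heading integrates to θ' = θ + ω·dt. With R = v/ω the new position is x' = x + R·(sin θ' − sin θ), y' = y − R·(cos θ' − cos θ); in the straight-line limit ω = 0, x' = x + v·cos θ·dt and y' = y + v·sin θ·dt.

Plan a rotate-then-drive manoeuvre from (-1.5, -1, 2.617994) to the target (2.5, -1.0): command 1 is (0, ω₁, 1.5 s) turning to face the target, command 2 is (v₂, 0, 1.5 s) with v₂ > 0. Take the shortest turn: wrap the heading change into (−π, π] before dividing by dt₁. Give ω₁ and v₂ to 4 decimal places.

heading to target = atan2(-1−-1, 2.5−-1.5) = 0.0000
Δθ = wrap(0.0000 − 2.6180) = -2.6180; ω₁ = Δθ/dt₁ = -1.7453
distance = √((2.5−-1.5)² + (-1−-1)²) = 4.0000; v₂ = distance/dt₂ = 2.6667

ω₁ = -1.7453, v₂ = 2.6667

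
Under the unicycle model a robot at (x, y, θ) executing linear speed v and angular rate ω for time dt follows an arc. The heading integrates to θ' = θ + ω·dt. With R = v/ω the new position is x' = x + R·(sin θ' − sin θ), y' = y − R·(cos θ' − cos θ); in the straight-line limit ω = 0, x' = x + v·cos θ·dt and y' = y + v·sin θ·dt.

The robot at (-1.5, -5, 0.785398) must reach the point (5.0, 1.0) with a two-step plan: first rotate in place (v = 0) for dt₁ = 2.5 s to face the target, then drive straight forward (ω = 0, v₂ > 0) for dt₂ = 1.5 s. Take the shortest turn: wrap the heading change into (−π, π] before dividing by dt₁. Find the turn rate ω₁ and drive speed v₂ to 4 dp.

heading to target = atan2(1−-5, 5−-1.5) = 0.7454
Δθ = wrap(0.7454 − 0.7854) = -0.0400; ω₁ = Δθ/dt₁ = -0.0160
distance = √((5−-1.5)² + (1−-5)²) = 8.8459; v₂ = distance/dt₂ = 5.8973

ω₁ = -0.0160, v₂ = 5.8973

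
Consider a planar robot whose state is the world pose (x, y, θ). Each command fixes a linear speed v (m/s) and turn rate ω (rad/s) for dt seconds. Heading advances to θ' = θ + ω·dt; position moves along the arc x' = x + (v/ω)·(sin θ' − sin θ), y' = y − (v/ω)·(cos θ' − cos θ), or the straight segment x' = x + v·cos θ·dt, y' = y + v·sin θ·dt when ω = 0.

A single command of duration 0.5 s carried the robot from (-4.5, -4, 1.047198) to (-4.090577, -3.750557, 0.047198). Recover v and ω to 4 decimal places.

v = 1.0000, ω = -2.0000

Δθ = 0.047198 − 1.047198 = -1.000000
ω = Δθ/dt = -1.000000/0.5 = -2.0000
R = Δx/(sin θ' − sin θ) = -0.5000
v = R·ω = -0.5000·-2.0000 = 1.0000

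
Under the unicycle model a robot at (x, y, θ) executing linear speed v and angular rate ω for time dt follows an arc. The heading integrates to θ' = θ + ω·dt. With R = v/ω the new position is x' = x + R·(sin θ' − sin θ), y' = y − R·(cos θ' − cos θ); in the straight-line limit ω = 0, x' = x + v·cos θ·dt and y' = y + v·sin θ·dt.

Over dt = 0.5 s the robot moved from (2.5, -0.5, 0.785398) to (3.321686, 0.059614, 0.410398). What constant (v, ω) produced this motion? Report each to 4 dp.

Δθ = 0.410398 − 0.785398 = -0.375000
ω = Δθ/dt = -0.375000/0.5 = -0.7500
R = Δx/(sin θ' − sin θ) = -2.6667
v = R·ω = -2.6667·-0.7500 = 2.0000

v = 2.0000, ω = -0.7500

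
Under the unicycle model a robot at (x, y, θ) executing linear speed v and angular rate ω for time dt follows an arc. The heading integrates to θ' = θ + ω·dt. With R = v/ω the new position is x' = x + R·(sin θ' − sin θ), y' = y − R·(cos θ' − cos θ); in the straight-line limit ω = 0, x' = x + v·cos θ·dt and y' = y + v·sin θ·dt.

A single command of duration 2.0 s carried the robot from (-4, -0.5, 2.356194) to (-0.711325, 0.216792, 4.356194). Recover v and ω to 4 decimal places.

Δθ = 4.356194 − 2.356194 = 2.000000
ω = Δθ/dt = 2.000000/2.0 = 1.0000
R = Δx/(sin θ' − sin θ) = -2.0000
v = R·ω = -2.0000·1.0000 = -2.0000

v = -2.0000, ω = 1.0000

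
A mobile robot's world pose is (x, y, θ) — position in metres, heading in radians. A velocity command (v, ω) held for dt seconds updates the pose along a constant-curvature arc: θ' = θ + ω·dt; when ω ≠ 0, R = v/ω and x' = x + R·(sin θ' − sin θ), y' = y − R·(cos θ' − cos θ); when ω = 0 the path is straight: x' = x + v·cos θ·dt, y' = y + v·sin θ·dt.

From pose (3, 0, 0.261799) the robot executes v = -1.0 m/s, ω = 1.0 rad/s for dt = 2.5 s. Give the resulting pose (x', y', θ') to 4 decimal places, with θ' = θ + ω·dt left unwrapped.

(2.8881, -1.8947, 2.7618)

θ' = 0.2618 + 1.0·2.5 = 2.7618
R = v/ω = -1.0/1.0 = -1.0000
x' = 3 + -1.0000·(sin 2.7618 − sin 0.2618) = 2.8881
y' = 0 − -1.0000·(cos 2.7618 − cos 0.2618) = -1.8947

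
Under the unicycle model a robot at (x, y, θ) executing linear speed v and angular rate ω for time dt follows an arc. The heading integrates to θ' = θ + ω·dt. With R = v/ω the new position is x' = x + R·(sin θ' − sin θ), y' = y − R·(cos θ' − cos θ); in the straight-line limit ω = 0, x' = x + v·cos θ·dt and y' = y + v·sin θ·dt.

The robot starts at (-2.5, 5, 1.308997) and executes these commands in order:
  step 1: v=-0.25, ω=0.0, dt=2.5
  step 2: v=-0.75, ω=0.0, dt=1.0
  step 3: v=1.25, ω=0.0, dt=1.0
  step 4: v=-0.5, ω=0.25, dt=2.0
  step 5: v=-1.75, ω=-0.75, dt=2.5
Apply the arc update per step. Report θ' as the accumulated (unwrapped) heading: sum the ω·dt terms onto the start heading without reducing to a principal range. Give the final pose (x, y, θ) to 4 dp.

step 1: θ'=1.3090 (straight) → pose (-2.6618, 4.3963, 1.3090)
step 2: θ'=1.3090 (straight) → pose (-2.8559, 3.6719, 1.3090)
step 3: θ'=1.3090 (straight) → pose (-2.5324, 4.8793, 1.3090)
step 4: θ'=1.8090 (R=-2.0000) → pose (-2.5440, 3.8897, 1.8090)
step 5: θ'=-0.0660 (R=2.3333) → pose (-4.9654, 1.0109, -0.0660)

(-4.9654, 1.0109, -0.0660)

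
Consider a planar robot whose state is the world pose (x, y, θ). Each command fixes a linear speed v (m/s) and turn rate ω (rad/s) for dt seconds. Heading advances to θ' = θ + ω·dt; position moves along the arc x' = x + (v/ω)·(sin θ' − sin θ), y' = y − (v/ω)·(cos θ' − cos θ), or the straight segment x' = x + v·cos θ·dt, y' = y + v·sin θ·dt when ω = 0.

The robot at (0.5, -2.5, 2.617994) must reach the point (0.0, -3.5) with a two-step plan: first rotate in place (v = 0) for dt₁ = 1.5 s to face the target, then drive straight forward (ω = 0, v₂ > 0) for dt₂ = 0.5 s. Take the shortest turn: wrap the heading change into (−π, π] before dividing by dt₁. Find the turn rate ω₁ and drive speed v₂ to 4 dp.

ω₁ = 1.0872, v₂ = 2.2361

heading to target = atan2(-3.5−-2.5, 0−0.5) = -2.0344
Δθ = wrap(-2.0344 − 2.6180) = 1.6307; ω₁ = Δθ/dt₁ = 1.0872
distance = √((0−0.5)² + (-3.5−-2.5)²) = 1.1180; v₂ = distance/dt₂ = 2.2361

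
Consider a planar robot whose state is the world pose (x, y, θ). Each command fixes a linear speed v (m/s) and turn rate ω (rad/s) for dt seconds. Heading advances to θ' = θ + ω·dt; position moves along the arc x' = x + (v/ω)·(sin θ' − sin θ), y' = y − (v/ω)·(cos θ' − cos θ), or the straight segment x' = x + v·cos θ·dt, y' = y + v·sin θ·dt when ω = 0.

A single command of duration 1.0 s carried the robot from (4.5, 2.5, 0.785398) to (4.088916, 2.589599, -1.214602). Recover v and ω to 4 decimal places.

v = -0.5000, ω = -2.0000

Δθ = -1.214602 − 0.785398 = -2.000000
ω = Δθ/dt = -2.000000/1.0 = -2.0000
R = Δx/(sin θ' − sin θ) = 0.2500
v = R·ω = 0.2500·-2.0000 = -0.5000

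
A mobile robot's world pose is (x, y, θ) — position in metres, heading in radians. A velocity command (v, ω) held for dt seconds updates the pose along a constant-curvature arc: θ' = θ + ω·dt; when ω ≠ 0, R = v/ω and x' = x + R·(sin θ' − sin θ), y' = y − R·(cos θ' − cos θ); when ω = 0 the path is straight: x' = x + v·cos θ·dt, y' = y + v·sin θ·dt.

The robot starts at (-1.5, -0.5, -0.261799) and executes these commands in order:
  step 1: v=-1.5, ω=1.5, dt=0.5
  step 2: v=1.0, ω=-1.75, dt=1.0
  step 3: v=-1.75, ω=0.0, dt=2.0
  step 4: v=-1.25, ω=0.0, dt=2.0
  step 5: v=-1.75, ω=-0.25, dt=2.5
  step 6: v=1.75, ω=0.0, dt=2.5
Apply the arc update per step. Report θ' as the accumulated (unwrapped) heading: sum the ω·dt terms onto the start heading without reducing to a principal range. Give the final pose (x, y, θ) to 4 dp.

(-4.5846, 4.9479, -1.8868)

step 1: θ'=0.4882 (R=-1.0000) → pose (-2.2279, -0.5827, 0.4882)
step 2: θ'=-1.2618 (R=-0.5714) → pose (-1.4155, -0.9136, -1.2618)
step 3: θ'=-1.2618 (straight) → pose (-2.4798, 2.4206, -1.2618)
step 4: θ'=-1.2618 (straight) → pose (-3.2401, 4.8022, -1.2618)
step 5: θ'=-1.8868 (R=7.0000) → pose (-3.2250, 9.1063, -1.8868)
step 6: θ'=-1.8868 (straight) → pose (-4.5846, 4.9479, -1.8868)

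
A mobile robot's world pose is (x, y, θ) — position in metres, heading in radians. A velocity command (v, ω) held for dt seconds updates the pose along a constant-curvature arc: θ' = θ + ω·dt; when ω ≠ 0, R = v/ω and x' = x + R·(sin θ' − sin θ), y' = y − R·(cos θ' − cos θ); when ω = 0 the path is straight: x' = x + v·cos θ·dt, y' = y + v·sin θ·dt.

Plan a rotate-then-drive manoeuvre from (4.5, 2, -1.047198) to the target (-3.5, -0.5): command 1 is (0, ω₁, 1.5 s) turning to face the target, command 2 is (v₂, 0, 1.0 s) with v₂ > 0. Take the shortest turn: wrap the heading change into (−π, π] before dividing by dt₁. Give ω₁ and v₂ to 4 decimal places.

ω₁ = -1.1943, v₂ = 8.3815

heading to target = atan2(-0.5−2, -3.5−4.5) = -2.8387
Δθ = wrap(-2.8387 − -1.0472) = -1.7915; ω₁ = Δθ/dt₁ = -1.1943
distance = √((-3.5−4.5)² + (-0.5−2)²) = 8.3815; v₂ = distance/dt₂ = 8.3815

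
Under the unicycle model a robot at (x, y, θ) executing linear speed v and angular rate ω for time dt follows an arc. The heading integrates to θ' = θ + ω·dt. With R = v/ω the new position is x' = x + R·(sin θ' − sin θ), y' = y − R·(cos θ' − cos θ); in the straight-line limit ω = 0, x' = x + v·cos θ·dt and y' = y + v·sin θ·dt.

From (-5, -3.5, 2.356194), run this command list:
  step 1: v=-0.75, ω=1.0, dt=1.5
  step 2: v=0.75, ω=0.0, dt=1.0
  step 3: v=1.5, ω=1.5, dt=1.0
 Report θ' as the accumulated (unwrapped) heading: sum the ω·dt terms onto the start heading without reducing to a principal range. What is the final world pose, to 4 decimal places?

(-4.6892, -5.3833, 5.3562)

step 1: θ'=3.8562 (R=-0.7500) → pose (-3.9782, -3.5362, 3.8562)
step 2: θ'=3.8562 (straight) → pose (-4.5447, -4.0277, 3.8562)
step 3: θ'=5.3562 (R=1.0000) → pose (-4.6892, -5.3833, 5.3562)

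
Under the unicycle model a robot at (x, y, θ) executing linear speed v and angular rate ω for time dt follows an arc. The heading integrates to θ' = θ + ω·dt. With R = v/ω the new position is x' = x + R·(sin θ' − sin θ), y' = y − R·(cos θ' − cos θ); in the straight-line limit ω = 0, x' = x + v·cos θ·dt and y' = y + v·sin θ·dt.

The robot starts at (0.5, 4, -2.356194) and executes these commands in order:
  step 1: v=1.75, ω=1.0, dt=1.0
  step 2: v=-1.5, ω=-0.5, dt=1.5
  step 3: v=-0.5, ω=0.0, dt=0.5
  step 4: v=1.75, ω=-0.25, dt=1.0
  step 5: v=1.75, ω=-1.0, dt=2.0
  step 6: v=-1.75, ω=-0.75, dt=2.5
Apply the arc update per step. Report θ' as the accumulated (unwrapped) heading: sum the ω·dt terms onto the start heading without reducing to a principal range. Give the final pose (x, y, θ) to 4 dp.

(-5.5078, 0.8792, -6.2312)

step 1: θ'=-1.3562 (R=1.7500) → pose (0.0276, 2.3899, -1.3562)
step 2: θ'=-2.1062 (R=3.0000) → pose (0.3786, 4.5593, -2.1062)
step 3: θ'=-2.1062 (straight) → pose (0.5061, 4.7743, -2.1062)
step 4: θ'=-2.3562 (R=-7.0000) → pose (-0.5646, 3.3959, -2.3562)
step 5: θ'=-4.3562 (R=-1.7500) → pose (-3.4422, 4.0231, -4.3562)
step 6: θ'=-6.2312 (R=2.3333) → pose (-5.5078, 0.8792, -6.2312)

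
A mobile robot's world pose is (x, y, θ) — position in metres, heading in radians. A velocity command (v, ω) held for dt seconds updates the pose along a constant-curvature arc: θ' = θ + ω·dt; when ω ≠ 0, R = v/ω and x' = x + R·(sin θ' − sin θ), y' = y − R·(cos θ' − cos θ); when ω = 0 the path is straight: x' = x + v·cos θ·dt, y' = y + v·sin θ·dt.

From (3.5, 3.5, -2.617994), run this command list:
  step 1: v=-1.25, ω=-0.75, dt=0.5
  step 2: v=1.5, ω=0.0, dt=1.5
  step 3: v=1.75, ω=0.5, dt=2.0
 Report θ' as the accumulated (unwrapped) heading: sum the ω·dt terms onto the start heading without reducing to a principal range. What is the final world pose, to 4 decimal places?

(-0.8131, 1.3446, -1.9930)

step 1: θ'=-2.9930 (R=1.6667) → pose (4.0866, 3.7049, -2.9930)
step 2: θ'=-2.9930 (straight) → pose (1.8614, 3.3718, -2.9930)
step 3: θ'=-1.9930 (R=3.5000) → pose (-0.8131, 1.3446, -1.9930)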